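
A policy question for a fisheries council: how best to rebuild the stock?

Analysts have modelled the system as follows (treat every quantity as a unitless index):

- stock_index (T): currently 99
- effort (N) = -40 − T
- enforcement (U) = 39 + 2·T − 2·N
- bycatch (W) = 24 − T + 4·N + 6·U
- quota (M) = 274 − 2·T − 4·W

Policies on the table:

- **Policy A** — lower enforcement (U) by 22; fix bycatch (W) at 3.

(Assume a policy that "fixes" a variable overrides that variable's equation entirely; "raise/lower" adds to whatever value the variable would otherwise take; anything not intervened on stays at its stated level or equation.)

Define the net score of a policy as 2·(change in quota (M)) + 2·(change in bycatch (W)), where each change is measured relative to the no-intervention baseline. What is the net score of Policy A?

14736

Baseline:
  T = 99
  N = -40 − 99 = -139
  U = 39 + 2·99 − 2·(-139) = 515
  W = 24 − 99 + 4·(-139) + 6·515 = 2459
  M = 274 − 2·99 − 4·2459 = -9760
Policy A (U − 22, W := 3):
  T = 99
  N = -40 − 99 = -139
  U = 39 + 2·99 − 2·(-139) (−22 from intervention) = 493
  W = 3
  M = 274 − 2·99 − 4·3 = 64
ΔM = 64 − (-9760) = 9824; ΔW = 3 − 2459 = -2456
Score = 2·9824 + 2·(-2456) = 14736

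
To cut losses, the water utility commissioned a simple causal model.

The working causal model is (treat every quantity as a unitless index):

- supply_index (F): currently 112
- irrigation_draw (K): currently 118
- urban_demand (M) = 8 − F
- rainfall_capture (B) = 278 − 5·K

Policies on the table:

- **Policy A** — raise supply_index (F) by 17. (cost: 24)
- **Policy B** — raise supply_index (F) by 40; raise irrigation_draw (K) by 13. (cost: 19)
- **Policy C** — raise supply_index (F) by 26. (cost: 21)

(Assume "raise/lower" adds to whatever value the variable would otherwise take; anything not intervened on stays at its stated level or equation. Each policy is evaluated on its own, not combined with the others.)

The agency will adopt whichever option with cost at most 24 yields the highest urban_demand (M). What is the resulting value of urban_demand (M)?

-121

Policy A (F + 17):
  F = 112 + 17 = 129
  M = 8 − 129 = -121
Policy B (F + 40, K + 13):
  F = 112 + 40 = 152
  M = 8 − 152 = -144
Policy C (F + 26):
  F = 112 + 26 = 138
  M = 8 − 138 = -130
Comparing — Policy A: M=-121, Policy B: M=-144, Policy C: M=-130. Highest is -121 (Policy A).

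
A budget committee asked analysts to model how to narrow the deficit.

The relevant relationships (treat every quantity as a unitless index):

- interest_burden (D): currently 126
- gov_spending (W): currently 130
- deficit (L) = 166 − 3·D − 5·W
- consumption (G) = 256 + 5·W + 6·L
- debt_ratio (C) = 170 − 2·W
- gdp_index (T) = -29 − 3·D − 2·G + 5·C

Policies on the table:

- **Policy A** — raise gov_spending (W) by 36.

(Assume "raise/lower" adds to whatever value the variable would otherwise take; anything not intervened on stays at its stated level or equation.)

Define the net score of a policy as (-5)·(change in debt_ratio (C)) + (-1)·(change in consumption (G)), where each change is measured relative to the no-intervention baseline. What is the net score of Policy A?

1260

Baseline:
  D = 126
  W = 130
  L = 166 − 3·126 − 5·130 = -862
  G = 256 + 5·130 + 6·(-862) = -4266
  C = 170 − 2·130 = -90
Policy A (W + 36):
  D = 126
  W = 130 + 36 = 166
  L = 166 − 3·126 − 5·166 = -1042
  G = 256 + 5·166 + 6·(-1042) = -5166
  C = 170 − 2·166 = -162
ΔC = -162 − (-90) = -72; ΔG = -5166 − (-4266) = -900
Score = (-5)·(-72) + (-1)·(-900) = 1260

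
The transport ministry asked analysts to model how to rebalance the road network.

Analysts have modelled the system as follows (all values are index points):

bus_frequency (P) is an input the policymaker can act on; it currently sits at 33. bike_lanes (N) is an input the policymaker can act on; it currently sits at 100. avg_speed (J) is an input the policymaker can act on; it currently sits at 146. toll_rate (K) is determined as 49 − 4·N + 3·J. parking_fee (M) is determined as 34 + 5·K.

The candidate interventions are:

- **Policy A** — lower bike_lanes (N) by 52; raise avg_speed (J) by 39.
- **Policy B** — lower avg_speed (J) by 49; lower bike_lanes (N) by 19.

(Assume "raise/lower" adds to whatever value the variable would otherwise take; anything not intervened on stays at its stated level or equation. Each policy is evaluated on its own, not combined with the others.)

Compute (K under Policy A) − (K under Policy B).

396

Policy A (N − 52, J + 39):
  N = 100 − 52 = 48
  J = 146 + 39 = 185
  K = 49 − 4·48 + 3·185 = 412
Policy B (J − 49, N − 19):
  N = 100 − 19 = 81
  J = 146 − 49 = 97
  K = 49 − 4·81 + 3·97 = 16
K: 412 − 16 = 396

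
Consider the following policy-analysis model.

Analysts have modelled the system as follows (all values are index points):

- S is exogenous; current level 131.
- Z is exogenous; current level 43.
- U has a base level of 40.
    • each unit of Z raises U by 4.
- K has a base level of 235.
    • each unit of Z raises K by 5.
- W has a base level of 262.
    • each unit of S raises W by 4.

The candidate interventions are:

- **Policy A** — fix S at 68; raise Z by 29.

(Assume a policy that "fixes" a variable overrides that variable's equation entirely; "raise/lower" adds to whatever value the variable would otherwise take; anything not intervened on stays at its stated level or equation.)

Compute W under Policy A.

534

Policy A (S := 68, Z + 29):
  S = 68
  W = 262 + 4·68 = 534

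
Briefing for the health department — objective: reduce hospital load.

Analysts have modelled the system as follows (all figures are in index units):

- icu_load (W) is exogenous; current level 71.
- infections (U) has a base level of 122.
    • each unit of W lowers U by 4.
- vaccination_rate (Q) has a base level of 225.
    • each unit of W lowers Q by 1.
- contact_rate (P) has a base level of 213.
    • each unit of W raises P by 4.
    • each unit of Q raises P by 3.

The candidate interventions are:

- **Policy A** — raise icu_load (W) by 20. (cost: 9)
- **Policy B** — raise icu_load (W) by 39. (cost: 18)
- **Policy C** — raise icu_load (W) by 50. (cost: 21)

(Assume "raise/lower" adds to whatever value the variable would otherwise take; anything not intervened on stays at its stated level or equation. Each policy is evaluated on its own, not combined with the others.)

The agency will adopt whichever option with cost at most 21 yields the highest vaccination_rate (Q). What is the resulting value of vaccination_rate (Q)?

134

Policy A (W + 20):
  W = 71 + 20 = 91
  Q = 225 − 91 = 134
Policy B (W + 39):
  W = 71 + 39 = 110
  Q = 225 − 110 = 115
Policy C (W + 50):
  W = 71 + 50 = 121
  Q = 225 − 121 = 104
Comparing — Policy A: Q=134, Policy B: Q=115, Policy C: Q=104. Highest is 134 (Policy A).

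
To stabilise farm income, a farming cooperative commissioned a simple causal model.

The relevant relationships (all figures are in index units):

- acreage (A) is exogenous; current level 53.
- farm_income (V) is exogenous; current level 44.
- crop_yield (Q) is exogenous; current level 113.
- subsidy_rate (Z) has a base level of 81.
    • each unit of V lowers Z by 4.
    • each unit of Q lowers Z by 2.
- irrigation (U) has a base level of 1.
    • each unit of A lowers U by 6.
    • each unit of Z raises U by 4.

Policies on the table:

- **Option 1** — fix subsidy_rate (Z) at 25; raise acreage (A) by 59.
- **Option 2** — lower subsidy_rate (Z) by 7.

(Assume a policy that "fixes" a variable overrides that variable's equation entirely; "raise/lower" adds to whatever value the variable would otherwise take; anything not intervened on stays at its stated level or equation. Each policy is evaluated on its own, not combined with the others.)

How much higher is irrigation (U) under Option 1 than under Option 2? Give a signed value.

Option 1 (Z := 25, A + 59):
  A = 53 + 59 = 112
  V = 44
  Q = 113
  Z = 25
  U = 1 − 6·112 + 4·25 = -571
Option 2 (Z − 7):
  A = 53
  V = 44
  Q = 113
  Z = 81 − 4·44 − 2·113 (−7 from intervention) = -328
  U = 1 − 6·53 + 4·(-328) = -1629
U: -571 − (-1629) = 1058

1058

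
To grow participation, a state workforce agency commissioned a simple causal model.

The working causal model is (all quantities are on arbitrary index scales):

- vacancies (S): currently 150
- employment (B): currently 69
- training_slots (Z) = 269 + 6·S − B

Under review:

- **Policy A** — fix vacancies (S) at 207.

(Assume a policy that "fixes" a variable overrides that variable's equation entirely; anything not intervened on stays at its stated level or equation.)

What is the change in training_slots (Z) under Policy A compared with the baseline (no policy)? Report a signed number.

Baseline:
  S = 150
  B = 69
  Z = 269 + 6·150 − 69 = 1100
Policy A (S := 207):
  S = 207
  B = 69
  Z = 269 + 6·207 − 69 = 1442
Change in Z: 1442 − 1100 = 342

342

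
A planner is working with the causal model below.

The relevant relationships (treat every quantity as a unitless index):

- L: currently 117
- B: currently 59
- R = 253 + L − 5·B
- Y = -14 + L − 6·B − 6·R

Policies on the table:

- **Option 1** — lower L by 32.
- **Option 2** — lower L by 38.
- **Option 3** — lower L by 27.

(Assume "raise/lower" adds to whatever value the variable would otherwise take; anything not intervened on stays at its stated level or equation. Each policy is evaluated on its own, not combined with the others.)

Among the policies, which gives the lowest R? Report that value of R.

37

Option 1 (L − 32):
  L = 117 − 32 = 85
  B = 59
  R = 253 + 85 − 5·59 = 43
Option 2 (L − 38):
  L = 117 − 38 = 79
  B = 59
  R = 253 + 79 − 5·59 = 37
Option 3 (L − 27):
  L = 117 − 27 = 90
  B = 59
  R = 253 + 90 − 5·59 = 48
Comparing — Option 1: R=43, Option 2: R=37, Option 3: R=48. Lowest is 37 (Option 2).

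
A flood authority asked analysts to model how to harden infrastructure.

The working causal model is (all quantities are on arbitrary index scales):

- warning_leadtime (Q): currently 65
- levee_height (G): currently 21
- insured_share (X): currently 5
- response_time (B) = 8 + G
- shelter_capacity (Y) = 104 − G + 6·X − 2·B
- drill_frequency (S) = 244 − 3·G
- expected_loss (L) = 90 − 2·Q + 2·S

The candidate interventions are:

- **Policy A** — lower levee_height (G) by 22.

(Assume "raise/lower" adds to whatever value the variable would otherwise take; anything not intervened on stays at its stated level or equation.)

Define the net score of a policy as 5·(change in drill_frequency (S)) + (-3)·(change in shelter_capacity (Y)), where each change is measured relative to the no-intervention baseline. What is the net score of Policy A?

Baseline:
  G = 21
  X = 5
  B = 8 + 21 = 29
  Y = 104 − 21 + 6·5 − 2·29 = 55
  S = 244 − 3·21 = 181
Policy A (G − 22):
  G = 21 − 22 = -1
  X = 5
  B = 8 + (-1) = 7
  Y = 104 − (-1) + 6·5 − 2·7 = 121
  S = 244 − 3·(-1) = 247
ΔS = 247 − 181 = 66; ΔY = 121 − 55 = 66
Score = 5·66 + (-3)·66 = 132

132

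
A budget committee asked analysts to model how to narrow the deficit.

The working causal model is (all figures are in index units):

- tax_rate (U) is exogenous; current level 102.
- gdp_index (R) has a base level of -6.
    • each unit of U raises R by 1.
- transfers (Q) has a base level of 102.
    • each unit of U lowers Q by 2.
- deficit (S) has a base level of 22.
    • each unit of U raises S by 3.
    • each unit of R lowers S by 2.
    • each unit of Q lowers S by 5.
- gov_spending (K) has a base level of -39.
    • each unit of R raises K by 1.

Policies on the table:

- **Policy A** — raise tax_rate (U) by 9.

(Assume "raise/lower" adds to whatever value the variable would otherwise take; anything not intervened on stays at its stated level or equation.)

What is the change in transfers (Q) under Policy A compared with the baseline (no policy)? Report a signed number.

Baseline:
  U = 102
  Q = 102 − 2·102 = -102
Policy A (U + 9):
  U = 102 + 9 = 111
  Q = 102 − 2·111 = -120
Change in Q: -120 − (-102) = -18

-18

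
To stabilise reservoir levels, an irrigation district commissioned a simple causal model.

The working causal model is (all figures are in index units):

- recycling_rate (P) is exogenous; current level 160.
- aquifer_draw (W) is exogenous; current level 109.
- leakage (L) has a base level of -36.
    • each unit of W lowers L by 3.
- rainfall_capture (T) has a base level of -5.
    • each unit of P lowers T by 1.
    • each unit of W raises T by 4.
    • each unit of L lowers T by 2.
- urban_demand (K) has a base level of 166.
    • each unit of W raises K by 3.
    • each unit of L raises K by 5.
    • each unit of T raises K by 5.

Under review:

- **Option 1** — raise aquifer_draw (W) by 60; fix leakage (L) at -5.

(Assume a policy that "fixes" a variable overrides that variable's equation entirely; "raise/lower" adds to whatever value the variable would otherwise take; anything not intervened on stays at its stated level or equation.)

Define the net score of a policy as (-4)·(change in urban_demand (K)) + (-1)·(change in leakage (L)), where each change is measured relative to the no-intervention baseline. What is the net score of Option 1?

Baseline:
  P = 160
  W = 109
  L = -36 − 3·109 = -363
  T = -5 − 160 + 4·109 − 2·(-363) = 997
  K = 166 + 3·109 + 5·(-363) + 5·997 = 3663
Option 1 (W + 60, L := -5):
  P = 160
  W = 109 + 60 = 169
  L = -5
  T = -5 − 160 + 4·169 − 2·(-5) = 521
  K = 166 + 3·169 + 5·(-5) + 5·521 = 3253
ΔK = 3253 − 3663 = -410; ΔL = -5 − (-363) = 358
Score = (-4)·(-410) + (-1)·358 = 1282

1282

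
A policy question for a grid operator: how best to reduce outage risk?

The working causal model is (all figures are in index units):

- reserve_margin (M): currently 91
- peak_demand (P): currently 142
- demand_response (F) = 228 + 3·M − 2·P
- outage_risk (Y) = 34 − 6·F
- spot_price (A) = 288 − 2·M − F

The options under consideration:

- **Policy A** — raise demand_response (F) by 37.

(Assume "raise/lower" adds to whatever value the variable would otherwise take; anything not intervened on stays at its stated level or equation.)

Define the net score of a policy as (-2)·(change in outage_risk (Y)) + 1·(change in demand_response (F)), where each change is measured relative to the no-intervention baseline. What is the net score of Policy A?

Baseline:
  M = 91
  P = 142
  F = 228 + 3·91 − 2·142 = 217
  Y = 34 − 6·217 = -1268
Policy A (F + 37):
  M = 91
  P = 142
  F = 228 + 3·91 − 2·142 (+37 from intervention) = 254
  Y = 34 − 6·254 = -1490
ΔY = -1490 − (-1268) = -222; ΔF = 254 − 217 = 37
Score = (-2)·(-222) + 1·37 = 481

481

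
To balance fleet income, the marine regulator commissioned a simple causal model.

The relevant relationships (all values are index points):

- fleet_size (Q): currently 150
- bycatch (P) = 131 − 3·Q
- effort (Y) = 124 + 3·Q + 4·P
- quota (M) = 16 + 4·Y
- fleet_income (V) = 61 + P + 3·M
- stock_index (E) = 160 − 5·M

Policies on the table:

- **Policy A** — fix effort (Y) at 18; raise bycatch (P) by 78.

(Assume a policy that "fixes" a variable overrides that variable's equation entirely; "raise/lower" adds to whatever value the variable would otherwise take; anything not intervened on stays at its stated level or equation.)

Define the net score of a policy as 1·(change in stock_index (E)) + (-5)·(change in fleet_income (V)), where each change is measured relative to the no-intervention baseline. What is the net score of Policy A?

Baseline:
  Q = 150
  P = 131 − 3·150 = -319
  Y = 124 + 3·150 + 4·(-319) = -702
  M = 16 + 4·(-702) = -2792
  V = 61 + (-319) + 3·(-2792) = -8634
  E = 160 − 5·(-2792) = 14120
Policy A (Y := 18, P + 78):
  Q = 150
  P = 131 − 3·150 (+78 from intervention) = -241
  Y = 18
  M = 16 + 4·18 = 88
  V = 61 + (-241) + 3·88 = 84
  E = 160 − 5·88 = -280
ΔE = -280 − 14120 = -14400; ΔV = 84 − (-8634) = 8718
Score = 1·(-14400) + (-5)·8718 = -57990

-57990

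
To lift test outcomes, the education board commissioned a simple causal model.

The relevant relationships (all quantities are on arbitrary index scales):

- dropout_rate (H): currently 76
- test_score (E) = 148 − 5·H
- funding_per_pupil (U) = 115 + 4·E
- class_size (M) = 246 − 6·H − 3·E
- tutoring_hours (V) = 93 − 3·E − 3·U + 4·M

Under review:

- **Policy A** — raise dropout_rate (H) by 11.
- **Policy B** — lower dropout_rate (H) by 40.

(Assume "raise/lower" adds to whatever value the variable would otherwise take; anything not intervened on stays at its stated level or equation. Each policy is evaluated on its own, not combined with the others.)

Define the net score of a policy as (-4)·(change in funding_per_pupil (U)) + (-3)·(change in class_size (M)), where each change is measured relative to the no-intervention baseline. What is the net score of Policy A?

Baseline:
  H = 76
  E = 148 − 5·76 = -232
  U = 115 + 4·(-232) = -813
  M = 246 − 6·76 − 3·(-232) = 486
Policy A (H + 11):
  H = 76 + 11 = 87
  E = 148 − 5·87 = -287
  U = 115 + 4·(-287) = -1033
  M = 246 − 6·87 − 3·(-287) = 585
ΔU = -1033 − (-813) = -220; ΔM = 585 − 486 = 99
Score = (-4)·(-220) + (-3)·99 = 583

583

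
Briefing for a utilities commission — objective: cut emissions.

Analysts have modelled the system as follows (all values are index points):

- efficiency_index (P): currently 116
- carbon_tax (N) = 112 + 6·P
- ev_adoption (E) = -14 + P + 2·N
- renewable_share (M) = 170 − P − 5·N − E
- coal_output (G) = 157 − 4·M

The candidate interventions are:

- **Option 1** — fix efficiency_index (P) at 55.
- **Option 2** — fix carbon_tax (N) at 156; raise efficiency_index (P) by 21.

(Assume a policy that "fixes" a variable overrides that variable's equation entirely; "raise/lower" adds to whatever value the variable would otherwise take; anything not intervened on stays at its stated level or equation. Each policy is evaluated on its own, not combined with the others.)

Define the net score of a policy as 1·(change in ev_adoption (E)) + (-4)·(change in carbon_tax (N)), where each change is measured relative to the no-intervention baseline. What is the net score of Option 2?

1325

Baseline:
  P = 116
  N = 112 + 6·116 = 808
  E = -14 + 116 + 2·808 = 1718
Option 2 (N := 156, P + 21):
  P = 116 + 21 = 137
  N = 156
  E = -14 + 137 + 2·156 = 435
ΔE = 435 − 1718 = -1283; ΔN = 156 − 808 = -652
Score = 1·(-1283) + (-4)·(-652) = 1325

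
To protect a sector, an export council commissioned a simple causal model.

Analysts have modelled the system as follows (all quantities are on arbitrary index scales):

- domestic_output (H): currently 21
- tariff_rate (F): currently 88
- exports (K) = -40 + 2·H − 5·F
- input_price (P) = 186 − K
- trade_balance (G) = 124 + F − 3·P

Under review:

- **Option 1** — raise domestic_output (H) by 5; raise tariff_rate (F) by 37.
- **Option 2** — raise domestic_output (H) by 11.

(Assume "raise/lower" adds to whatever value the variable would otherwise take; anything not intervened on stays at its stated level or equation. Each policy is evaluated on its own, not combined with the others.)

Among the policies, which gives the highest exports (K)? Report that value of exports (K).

-416

Option 1 (H + 5, F + 37):
  H = 21 + 5 = 26
  F = 88 + 37 = 125
  K = -40 + 2·26 − 5·125 = -613
Option 2 (H + 11):
  H = 21 + 11 = 32
  F = 88
  K = -40 + 2·32 − 5·88 = -416
Comparing — Option 1: K=-613, Option 2: K=-416. Highest is -416 (Option 2).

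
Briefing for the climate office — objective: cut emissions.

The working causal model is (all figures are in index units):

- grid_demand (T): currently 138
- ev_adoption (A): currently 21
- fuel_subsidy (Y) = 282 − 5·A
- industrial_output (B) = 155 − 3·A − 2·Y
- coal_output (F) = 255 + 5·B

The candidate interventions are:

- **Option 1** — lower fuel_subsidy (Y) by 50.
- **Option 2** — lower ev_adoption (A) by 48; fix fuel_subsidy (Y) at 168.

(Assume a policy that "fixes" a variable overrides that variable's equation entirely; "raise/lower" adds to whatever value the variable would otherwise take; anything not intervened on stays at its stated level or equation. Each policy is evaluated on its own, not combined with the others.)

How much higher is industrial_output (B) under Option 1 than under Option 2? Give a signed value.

-62

Option 1 (Y − 50):
  A = 21
  Y = 282 − 5·21 (−50 from intervention) = 127
  B = 155 − 3·21 − 2·127 = -162
Option 2 (A − 48, Y := 168):
  A = 21 − 48 = -27
  Y = 168
  B = 155 − 3·(-27) − 2·168 = -100
B: -162 − (-100) = -62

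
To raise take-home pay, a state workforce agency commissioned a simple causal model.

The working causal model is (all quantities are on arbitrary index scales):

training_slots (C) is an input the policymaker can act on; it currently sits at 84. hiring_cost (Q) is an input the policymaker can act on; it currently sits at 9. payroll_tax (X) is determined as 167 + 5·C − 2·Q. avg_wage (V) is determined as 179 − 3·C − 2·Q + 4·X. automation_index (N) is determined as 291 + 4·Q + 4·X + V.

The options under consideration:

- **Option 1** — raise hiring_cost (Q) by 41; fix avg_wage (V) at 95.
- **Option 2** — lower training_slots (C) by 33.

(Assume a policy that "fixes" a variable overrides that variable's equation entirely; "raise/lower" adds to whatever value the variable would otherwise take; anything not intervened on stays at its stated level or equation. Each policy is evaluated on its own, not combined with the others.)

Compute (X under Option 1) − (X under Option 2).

83

Option 1 (Q + 41, V := 95):
  C = 84
  Q = 9 + 41 = 50
  X = 167 + 5·84 − 2·50 = 487
Option 2 (C − 33):
  C = 84 − 33 = 51
  Q = 9
  X = 167 + 5·51 − 2·9 = 404
X: 487 − 404 = 83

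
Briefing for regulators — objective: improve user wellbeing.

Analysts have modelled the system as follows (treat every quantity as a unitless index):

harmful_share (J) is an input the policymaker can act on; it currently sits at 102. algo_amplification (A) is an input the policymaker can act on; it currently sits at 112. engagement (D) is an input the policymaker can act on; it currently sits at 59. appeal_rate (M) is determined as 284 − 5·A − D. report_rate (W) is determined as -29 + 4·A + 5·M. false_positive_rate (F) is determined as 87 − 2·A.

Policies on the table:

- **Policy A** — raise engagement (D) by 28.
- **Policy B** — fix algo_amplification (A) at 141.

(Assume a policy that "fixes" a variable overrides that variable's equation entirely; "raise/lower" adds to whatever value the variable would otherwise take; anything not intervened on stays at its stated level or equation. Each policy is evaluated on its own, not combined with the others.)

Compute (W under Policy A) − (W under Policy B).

469

Policy A (D + 28):
  A = 112
  D = 59 + 28 = 87
  M = 284 − 5·112 − 87 = -363
  W = -29 + 4·112 + 5·(-363) = -1396
Policy B (A := 141):
  A = 141
  D = 59
  M = 284 − 5·141 − 59 = -480
  W = -29 + 4·141 + 5·(-480) = -1865
W: -1396 − (-1865) = 469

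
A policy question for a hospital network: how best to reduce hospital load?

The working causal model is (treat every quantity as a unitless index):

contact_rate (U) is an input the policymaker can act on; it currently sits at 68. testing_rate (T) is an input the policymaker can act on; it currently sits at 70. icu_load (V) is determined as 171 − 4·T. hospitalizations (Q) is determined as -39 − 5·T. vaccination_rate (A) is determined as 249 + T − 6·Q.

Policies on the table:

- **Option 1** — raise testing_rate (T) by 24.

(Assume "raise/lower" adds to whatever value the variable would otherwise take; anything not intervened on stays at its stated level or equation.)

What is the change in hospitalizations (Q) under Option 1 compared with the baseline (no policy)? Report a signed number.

Baseline:
  T = 70
  Q = -39 − 5·70 = -389
Option 1 (T + 24):
  T = 70 + 24 = 94
  Q = -39 − 5·94 = -509
Change in Q: -509 − (-389) = -120

-120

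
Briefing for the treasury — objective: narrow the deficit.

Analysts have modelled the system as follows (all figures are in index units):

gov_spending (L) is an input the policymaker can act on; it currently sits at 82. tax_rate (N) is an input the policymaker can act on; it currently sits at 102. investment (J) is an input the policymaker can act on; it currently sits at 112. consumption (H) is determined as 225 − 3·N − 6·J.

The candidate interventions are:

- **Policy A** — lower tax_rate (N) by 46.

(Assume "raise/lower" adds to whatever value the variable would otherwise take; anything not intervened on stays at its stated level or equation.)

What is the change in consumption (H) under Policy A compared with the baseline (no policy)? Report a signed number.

Baseline:
  N = 102
  J = 112
  H = 225 − 3·102 − 6·112 = -753
Policy A (N − 46):
  N = 102 − 46 = 56
  J = 112
  H = 225 − 3·56 − 6·112 = -615
Change in H: -615 − (-753) = 138

138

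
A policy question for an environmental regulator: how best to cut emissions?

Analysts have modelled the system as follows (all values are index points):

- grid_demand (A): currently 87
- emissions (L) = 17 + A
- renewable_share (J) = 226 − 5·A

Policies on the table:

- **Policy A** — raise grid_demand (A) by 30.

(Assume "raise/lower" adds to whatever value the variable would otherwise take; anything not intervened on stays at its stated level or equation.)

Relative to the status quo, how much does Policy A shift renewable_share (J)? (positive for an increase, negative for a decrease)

Baseline:
  A = 87
  J = 226 − 5·87 = -209
Policy A (A + 30):
  A = 87 + 30 = 117
  J = 226 − 5·117 = -359
Change in J: -359 − (-209) = -150

-150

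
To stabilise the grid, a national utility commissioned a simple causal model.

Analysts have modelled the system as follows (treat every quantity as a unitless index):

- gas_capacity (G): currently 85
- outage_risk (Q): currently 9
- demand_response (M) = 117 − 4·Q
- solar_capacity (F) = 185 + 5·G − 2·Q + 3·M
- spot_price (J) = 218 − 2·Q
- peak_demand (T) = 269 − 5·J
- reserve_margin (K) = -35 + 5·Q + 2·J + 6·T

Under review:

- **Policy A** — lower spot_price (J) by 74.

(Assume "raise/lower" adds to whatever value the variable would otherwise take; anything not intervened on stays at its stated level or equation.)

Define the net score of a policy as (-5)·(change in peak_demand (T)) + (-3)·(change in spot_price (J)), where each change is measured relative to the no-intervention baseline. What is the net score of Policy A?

-1628

Baseline:
  Q = 9
  J = 218 − 2·9 = 200
  T = 269 − 5·200 = -731
Policy A (J − 74):
  Q = 9
  J = 218 − 2·9 (−74 from intervention) = 126
  T = 269 − 5·126 = -361
ΔT = -361 − (-731) = 370; ΔJ = 126 − 200 = -74
Score = (-5)·370 + (-3)·(-74) = -1628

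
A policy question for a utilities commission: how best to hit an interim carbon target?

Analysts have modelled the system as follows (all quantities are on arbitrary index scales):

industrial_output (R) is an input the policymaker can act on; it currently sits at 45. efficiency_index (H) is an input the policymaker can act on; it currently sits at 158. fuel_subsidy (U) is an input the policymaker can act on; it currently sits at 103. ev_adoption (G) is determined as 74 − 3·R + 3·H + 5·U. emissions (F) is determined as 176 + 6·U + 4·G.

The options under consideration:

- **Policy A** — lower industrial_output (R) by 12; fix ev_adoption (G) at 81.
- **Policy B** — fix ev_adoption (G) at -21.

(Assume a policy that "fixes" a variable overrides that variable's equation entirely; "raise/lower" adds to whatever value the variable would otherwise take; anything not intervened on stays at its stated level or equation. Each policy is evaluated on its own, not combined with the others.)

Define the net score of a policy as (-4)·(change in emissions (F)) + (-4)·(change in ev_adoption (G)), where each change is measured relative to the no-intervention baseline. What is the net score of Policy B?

Baseline:
  R = 45
  H = 158
  U = 103
  G = 74 − 3·45 + 3·158 + 5·103 = 928
  F = 176 + 6·103 + 4·928 = 4506
Policy B (G := -21):
  R = 45
  H = 158
  U = 103
  G = -21
  F = 176 + 6·103 + 4·(-21) = 710
ΔF = 710 − 4506 = -3796; ΔG = -21 − 928 = -949
Score = (-4)·(-3796) + (-4)·(-949) = 18980

18980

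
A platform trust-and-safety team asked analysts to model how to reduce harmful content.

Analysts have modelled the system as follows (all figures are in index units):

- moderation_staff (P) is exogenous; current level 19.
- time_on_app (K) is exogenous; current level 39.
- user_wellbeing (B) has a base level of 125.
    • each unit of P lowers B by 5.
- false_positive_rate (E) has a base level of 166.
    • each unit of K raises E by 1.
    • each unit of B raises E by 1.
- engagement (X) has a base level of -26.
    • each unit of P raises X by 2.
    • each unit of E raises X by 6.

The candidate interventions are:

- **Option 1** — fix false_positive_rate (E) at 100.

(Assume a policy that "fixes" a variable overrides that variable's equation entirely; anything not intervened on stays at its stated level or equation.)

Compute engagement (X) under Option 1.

Option 1 (E := 100):
  P = 19
  K = 39
  B = 125 − 5·19 = 30
  E = 100
  X = -26 + 2·19 + 6·100 = 612

612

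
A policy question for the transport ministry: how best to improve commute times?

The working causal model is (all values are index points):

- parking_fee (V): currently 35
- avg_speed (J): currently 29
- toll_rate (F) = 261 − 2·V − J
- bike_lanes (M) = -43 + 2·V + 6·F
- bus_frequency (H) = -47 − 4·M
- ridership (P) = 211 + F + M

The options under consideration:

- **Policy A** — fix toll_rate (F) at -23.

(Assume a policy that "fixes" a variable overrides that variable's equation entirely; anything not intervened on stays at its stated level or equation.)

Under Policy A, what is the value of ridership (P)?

77

Policy A (F := -23):
  V = 35
  J = 29
  F = -23
  M = -43 + 2·35 + 6·(-23) = -111
  P = 211 + (-23) + (-111) = 77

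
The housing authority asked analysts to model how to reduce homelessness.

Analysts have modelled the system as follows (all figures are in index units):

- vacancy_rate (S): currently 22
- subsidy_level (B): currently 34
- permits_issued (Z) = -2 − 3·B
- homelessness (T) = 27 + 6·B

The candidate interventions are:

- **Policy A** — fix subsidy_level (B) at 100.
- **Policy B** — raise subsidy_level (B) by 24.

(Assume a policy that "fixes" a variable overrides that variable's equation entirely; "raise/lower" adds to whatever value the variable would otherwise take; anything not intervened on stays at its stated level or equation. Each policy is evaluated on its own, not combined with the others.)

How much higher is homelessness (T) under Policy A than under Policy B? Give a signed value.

252

Policy A (B := 100):
  B = 100
  T = 27 + 6·100 = 627
Policy B (B + 24):
  B = 34 + 24 = 58
  T = 27 + 6·58 = 375
T: 627 − 375 = 252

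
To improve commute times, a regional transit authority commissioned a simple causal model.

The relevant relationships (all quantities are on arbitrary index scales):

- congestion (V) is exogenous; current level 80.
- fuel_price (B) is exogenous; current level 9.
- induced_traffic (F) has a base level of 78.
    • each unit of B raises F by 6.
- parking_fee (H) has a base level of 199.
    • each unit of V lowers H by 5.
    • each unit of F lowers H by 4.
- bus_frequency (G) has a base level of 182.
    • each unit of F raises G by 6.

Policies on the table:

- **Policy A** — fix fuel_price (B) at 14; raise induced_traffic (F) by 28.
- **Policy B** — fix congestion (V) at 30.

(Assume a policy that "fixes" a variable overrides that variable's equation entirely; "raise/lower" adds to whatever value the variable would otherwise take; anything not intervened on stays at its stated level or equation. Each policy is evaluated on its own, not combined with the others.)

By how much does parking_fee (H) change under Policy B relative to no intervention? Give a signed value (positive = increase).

250

Baseline:
  V = 80
  B = 9
  F = 78 + 6·9 = 132
  H = 199 − 5·80 − 4·132 = -729
Policy B (V := 30):
  V = 30
  B = 9
  F = 78 + 6·9 = 132
  H = 199 − 5·30 − 4·132 = -479
Change in H: -479 − (-729) = 250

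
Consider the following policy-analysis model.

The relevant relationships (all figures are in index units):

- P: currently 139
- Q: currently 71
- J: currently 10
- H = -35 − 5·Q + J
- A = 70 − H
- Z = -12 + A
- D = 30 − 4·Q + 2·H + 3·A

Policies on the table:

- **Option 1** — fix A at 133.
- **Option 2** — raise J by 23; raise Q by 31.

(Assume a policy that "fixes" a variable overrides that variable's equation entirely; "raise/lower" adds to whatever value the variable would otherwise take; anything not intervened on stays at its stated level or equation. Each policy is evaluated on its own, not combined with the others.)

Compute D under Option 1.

Option 1 (A := 133):
  Q = 71
  J = 10
  H = -35 − 5·71 + 10 = -380
  A = 133
  D = 30 − 4·71 + 2·(-380) + 3·133 = -615

-615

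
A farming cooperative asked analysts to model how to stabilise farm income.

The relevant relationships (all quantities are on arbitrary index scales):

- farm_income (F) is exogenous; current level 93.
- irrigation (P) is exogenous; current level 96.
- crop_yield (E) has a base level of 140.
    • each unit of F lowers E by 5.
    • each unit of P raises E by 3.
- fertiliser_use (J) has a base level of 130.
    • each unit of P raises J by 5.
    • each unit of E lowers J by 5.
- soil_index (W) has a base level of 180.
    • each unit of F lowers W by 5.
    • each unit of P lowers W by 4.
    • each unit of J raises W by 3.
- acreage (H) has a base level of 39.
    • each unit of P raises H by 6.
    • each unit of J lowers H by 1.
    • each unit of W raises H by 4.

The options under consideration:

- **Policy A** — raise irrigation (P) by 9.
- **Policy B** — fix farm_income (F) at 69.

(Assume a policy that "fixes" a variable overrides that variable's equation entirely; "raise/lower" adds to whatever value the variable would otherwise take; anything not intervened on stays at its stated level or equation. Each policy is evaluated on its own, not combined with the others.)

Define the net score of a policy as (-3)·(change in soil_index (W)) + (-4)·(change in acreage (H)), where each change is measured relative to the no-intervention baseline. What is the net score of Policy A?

Baseline:
  F = 93
  P = 96
  E = 140 − 5·93 + 3·96 = -37
  J = 130 + 5·96 − 5·(-37) = 795
  W = 180 − 5·93 − 4·96 + 3·795 = 1716
  H = 39 + 6·96 − 795 + 4·1716 = 6684
Policy A (P + 9):
  F = 93
  P = 96 + 9 = 105
  E = 140 − 5·93 + 3·105 = -10
  J = 130 + 5·105 − 5·(-10) = 705
  W = 180 − 5·93 − 4·105 + 3·705 = 1410
  H = 39 + 6·105 − 705 + 4·1410 = 5604
ΔW = 1410 − 1716 = -306; ΔH = 5604 − 6684 = -1080
Score = (-3)·(-306) + (-4)·(-1080) = 5238

5238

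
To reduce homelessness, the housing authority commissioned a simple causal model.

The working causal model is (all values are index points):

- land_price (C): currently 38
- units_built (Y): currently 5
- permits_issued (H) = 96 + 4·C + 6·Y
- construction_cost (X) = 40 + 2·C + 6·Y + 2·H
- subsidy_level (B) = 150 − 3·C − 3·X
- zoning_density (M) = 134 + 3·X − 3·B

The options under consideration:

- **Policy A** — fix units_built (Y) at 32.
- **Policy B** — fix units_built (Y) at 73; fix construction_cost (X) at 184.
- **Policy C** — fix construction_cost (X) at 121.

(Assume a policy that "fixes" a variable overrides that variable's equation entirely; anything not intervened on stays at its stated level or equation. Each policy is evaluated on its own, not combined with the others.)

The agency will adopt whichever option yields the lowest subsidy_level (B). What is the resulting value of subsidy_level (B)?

Policy A (Y := 32):
  C = 38
  Y = 32
  H = 96 + 4·38 + 6·32 = 440
  X = 40 + 2·38 + 6·32 + 2·440 = 1188
  B = 150 − 3·38 − 3·1188 = -3528
Policy B (Y := 73, X := 184):
  C = 38
  Y = 73
  H = 96 + 4·38 + 6·73 = 686
  X = 184
  B = 150 − 3·38 − 3·184 = -516
Policy C (X := 121):
  C = 38
  Y = 5
  H = 96 + 4·38 + 6·5 = 278
  X = 121
  B = 150 − 3·38 − 3·121 = -327
Comparing — Policy A: B=-3528, Policy B: B=-516, Policy C: B=-327. Lowest is -3528 (Policy A).

-3528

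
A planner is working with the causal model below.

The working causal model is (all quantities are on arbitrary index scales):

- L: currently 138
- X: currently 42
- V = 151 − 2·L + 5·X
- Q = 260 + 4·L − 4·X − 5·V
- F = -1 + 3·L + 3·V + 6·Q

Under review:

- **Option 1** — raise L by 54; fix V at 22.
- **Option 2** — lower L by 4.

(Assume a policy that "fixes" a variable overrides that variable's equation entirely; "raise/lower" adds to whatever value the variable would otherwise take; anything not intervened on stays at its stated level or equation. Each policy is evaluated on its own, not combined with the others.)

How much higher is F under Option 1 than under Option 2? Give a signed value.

Option 1 (L + 54, V := 22):
  L = 138 + 54 = 192
  X = 42
  V = 22
  Q = 260 + 4·192 − 4·42 − 5·22 = 750
  F = -1 + 3·192 + 3·22 + 6·750 = 5141
Option 2 (L − 4):
  L = 138 − 4 = 134
  X = 42
  V = 151 − 2·134 + 5·42 = 93
  Q = 260 + 4·134 − 4·42 − 5·93 = 163
  F = -1 + 3·134 + 3·93 + 6·163 = 1658
F: 5141 − 1658 = 3483

3483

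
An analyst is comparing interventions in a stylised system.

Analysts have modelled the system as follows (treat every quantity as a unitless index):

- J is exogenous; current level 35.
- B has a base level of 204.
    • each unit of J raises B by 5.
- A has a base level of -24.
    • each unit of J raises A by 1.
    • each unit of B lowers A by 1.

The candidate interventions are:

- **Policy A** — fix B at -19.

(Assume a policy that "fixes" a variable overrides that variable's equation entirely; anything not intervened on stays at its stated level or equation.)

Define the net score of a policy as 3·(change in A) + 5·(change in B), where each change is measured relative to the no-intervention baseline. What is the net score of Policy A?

Baseline:
  J = 35
  B = 204 + 5·35 = 379
  A = -24 + 35 − 379 = -368
Policy A (B := -19):
  J = 35
  B = -19
  A = -24 + 35 − (-19) = 30
ΔA = 30 − (-368) = 398; ΔB = -19 − 379 = -398
Score = 3·398 + 5·(-398) = -796

-796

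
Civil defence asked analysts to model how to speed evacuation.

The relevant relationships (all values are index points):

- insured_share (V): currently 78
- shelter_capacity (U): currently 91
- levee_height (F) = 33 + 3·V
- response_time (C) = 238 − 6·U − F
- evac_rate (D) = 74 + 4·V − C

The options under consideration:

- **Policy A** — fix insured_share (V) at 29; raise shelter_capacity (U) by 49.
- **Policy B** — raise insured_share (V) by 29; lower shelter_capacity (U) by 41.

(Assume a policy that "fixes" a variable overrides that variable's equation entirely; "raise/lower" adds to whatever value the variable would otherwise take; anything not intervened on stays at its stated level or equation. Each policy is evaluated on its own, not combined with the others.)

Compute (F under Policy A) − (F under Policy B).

-234

Policy A (V := 29, U + 49):
  V = 29
  F = 33 + 3·29 = 120
Policy B (V + 29, U − 41):
  V = 78 + 29 = 107
  F = 33 + 3·107 = 354
F: 120 − 354 = -234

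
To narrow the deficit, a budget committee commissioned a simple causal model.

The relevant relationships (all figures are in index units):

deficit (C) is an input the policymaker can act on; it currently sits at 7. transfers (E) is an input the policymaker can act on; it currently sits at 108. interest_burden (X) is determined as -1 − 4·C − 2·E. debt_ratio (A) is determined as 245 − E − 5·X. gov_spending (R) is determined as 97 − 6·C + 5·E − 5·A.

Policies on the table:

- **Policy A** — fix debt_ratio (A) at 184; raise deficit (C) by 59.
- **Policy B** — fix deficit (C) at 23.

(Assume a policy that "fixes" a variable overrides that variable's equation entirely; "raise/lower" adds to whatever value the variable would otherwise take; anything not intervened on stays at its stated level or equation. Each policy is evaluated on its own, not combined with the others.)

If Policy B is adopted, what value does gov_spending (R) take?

-7911

Policy B (C := 23):
  C = 23
  E = 108
  X = -1 − 4·23 − 2·108 = -309
  A = 245 − 108 − 5·(-309) = 1682
  R = 97 − 6·23 + 5·108 − 5·1682 = -7911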